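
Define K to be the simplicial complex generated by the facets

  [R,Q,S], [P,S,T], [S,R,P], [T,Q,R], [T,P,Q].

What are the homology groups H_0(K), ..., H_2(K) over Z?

H_0 ≅ Z,  H_1 ≅ Z,  H_2 = 0.

Take the total order P < Q < R < S < T on the vertex set. Then K (dimension 2) consists of the simplices:

  0-simplices (5): P, Q, R, S, T
  1-simplices (10): PQ, PR, PS, PT, QR, QS, QT, RS, RT, ST
  2-simplices (5): PQT, PRS, PST, QRS, QRT

Hence C_0 ≅ Z^5, C_1 ≅ Z^10, C_2 ≅ Z^5.

∂_1: C_1 → C_0 maps an edge to its endpoints' difference, ∂[p,q] = q − p.
This gives a 5×10 integer matrix of rank 4; reducing to Smith normal form yields diagonal entries (1,1,1,1).

∂_2: C_2 → C_1 acts by ∂[p,q,r] = [q,r] − [p,r] + [p,q]. For instance
  ∂QRS = RS − QS + QR,
  ∂PQT = QT − PT + PQ.
The resulting 10×5 matrix has rank 5, and its Smith normal form has invariant factors (1,1,1,1,1).

Computing H_k = (kernel of ∂_k) / (image of ∂_{k+1}):

  H_0: rank C_0 − rank ∂_1 = 5 − 4 = 1, and the invariant factors of ∂_1 are all 1, so H_0 = Z.
  H_1: rank ker ∂_1 − rank ∂_2 = (10 − 4) − 5 = 1, and the invariant factors of ∂_2 are all 1, so H_1 = Z.
  H_2: rank ker ∂_2 − rank ∂_3 = (5 − 5) − 0 = 0, and there is no ∂_3, so H_2 = 0.

As a check, the Euler characteristic is 5 − 10 + 5 = 0, which agrees with 1 − 1 + 0 = 0.
(K is a triangulation of the Möbius band.)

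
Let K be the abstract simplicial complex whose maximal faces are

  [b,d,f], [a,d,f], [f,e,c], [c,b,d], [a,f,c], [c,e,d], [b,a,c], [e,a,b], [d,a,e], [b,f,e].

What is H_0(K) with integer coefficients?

H_0 = Z.

K has 6 vertices, 15 edges, 10 triangles.
rank ∂_0 = 0, rank ∂_1 = 5 ⇒ b_0 = 6 − 0 − 5 = 1; all invariant factors of ∂_1 are 1 so no torsion. So H_0 = Z.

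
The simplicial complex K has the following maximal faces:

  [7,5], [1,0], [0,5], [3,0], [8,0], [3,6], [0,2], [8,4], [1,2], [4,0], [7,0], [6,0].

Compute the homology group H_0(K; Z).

Order the vertices as 0 < 1 < 2 < 3 < 4 < 5 < 6 < 7 < 8. Listing each simplex with vertices in this order, K has dimension 1 with simplices:

  0-simplices (9): [0], [1], [2], [3], [4], [5], [6], [7], [8]
  1-simplices (12): [0,1], [0,2], [0,3], [0,4], [0,5], [0,6], [0,7], [0,8], [1,2], [3,6], [4,8], [5,7]

so the chain groups are C_0 ≅ Z^9, C_1 ≅ Z^12.

∂_1: C_1 → C_0 sends each edge [p,q] (with p < q) to q − p.
This gives a 9×12 integer matrix of rank 8; reducing to Smith normal form yields diagonal entries (1,1,1,1,1,1,1,1).

Computing H_k = (kernel of ∂_k) / (image of ∂_{k+1}):

  H_0: rank C_0 − rank ∂_1 = 9 − 8 = 1, and the invariant factors of ∂_1 are all 1, so H_0 = Z.

(K is a triangulation of a wedge of 4 circles.)

H_0 = Z.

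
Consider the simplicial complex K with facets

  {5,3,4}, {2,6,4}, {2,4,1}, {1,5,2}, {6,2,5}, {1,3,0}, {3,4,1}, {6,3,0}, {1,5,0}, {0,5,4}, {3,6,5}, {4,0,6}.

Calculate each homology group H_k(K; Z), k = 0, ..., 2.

We work with the vertex ordering 0 < 1 < 2 < 3 < 4 < 5 < 6. The simplices of K, each written with vertices in increasing order, are:

  0-simplices (7): [0], [1], [2], [3], [4], [5], [6]
  1-simplices (18): [0,1], [0,3], [0,4], [0,5], [0,6], [1,2], [1,3], [1,4], [1,5], [2,4], [2,5], [2,6], [3,4], [3,5], [3,6], [4,5], [4,6], [5,6]
  2-simplices (12): [0,1,3], [0,1,5], [0,3,6], [0,4,5], [0,4,6], [1,2,4], [1,2,5], [1,3,4], [2,4,6], [2,5,6], [3,4,5], [3,5,6]

Hence C_0 ≅ Z^7, C_1 ≅ Z^18, C_2 ≅ Z^12.

∂_1: C_1 → C_0 is given by ∂[p,q] = [q] − [p].
The resulting 7×18 matrix has rank 6, and its Smith normal form has invariant factors (1,1,1,1,1,1).

∂_2: C_2 → C_1 maps a triangle to the signed sum of its edges. For instance
  ∂[0,1,5] = [1,5] − [0,5] + [0,1],
  ∂[1,2,4] = [2,4] − [1,4] + [1,2].
The 18×12 boundary matrix has rank 12 and Smith normal form diag(1,1,1,1,1,1,1,1,1,1,1,2).

From H_k ≅ ker(∂_k) / im(∂_{k+1}) we obtain:

  H_0: rank C_0 − rank ∂_1 = 7 − 6 = 1, and the invariant factors of ∂_1 are all 1, so H_0 = Z.
  H_1: rank ker ∂_1 − rank ∂_2 = (18 − 6) − 12 = 0, and ∂_2 has invariant factor 2 > 1, so H_1 = Z/2Z.
  H_2: rank ker ∂_2 − rank ∂_3 = (12 − 12) − 0 = 0, and there is no ∂_3, so H_2 = 0.

(K is a triangulation of the real projective plane RP^2.)

H_0 = Z,  H_1 = Z/2Z,  H_2 = 0.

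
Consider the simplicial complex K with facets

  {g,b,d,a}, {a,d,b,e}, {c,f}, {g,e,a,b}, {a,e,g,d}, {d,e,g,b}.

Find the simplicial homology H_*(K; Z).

H_0 = Z^2,  H_1 = 0,  H_2 = 0,  H_3 = Z.

We work with the vertex ordering a < b < c < d < e < f < g. The simplices of K, each written with vertices in increasing order, are:

  0-simplices (7): a, b, c, d, e, f, g
  1-simplices (11): ab, ad, ae, ag, bd, be, bg, cf, de, dg, eg
  2-simplices (10): abd, abe, abg, ade, adg, aeg, bde, bdg, beg, deg
  3-simplices (5): abde, abdg, abeg, adeg, bdeg

Hence C_0 ≅ Z^7, C_1 ≅ Z^11, C_2 ≅ Z^10, C_3 ≅ Z^5.

The boundary map ∂_1: C_1 → C_0 is given by ∂[p,q] = [q] − [p].
The 7×11 boundary matrix has rank 5 and Smith normal form diag(1,1,1,1,1).

∂_2: C_2 → C_1 acts by ∂[p,q,r] = [q,r] − [p,r] + [p,q]. For instance
  ∂bde = de − be + bd,
  ∂abg = bg − ag + ab.
This gives a 11×10 integer matrix of rank 6; reducing to Smith normal form yields diagonal entries (1,1,1,1,1,1).

Boundary ∂_3: C_3 → C_2 sends each 3-simplex σ to the alternating sum Σ_i (−1)^i (σ with its i-th vertex removed). For instance
  ∂abde = bde − ade + abe − abd,
  ∂adeg = deg − aeg + adg − ade.
The 10×5 boundary matrix has rank 4 and Smith normal form diag(1,1,1,1).

Reading off H_k = ker ∂_k / im ∂_{k+1}:

  H_0: rank C_0 − rank ∂_1 = 7 − 5 = 2, and the invariant factors of ∂_1 are all 1, so H_0 ≅ Z^2.
  H_1: rank ker ∂_1 − rank ∂_2 = (11 − 5) − 6 = 0, and the invariant factors of ∂_2 are all 1, so H_1 ≅ 0.
  H_2: rank ker ∂_2 − rank ∂_3 = (10 − 6) − 4 = 0, and the invariant factors of ∂_3 are all 1, so H_2 ≅ 0.
  H_3: rank ker ∂_3 − rank ∂_4 = (5 − 4) − 0 = 1, and there is no ∂_4, so H_3 ≅ Z.

(K is a triangulation of the disjoint union of the 3-sphere S^3 and the 1-simplex.)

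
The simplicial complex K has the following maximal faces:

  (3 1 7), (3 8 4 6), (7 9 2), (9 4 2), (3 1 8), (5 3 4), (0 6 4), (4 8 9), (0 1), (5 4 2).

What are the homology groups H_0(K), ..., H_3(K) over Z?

Fix the vertex order 0 < 1 < 2 < 3 < 4 < 5 < 6 < 7 < 8 < 9 and write every simplex with vertices in increasing order. Then dim K = 3 and the simplices of K are:

  0-simplices (10): [0], [1], [2], [3], [4], [5], [6], [7], [8], [9]
  1-simplices (22): [0,1], [0,4], [0,6], [1,3], [1,7], [1,8], [2,4], [2,5], [2,7], [2,9], [3,4], [3,5], [3,6], [3,7], [3,8], [4,5], [4,6], [4,8], [4,9], [6,8], [7,9], [8,9]
  2-simplices (12): [0,4,6], [1,3,7], [1,3,8], [2,4,5], [2,4,9], [2,7,9], [3,4,5], [3,4,6], [3,4,8], [3,6,8], [4,6,8], [4,8,9]
  3-simplices (1): [3,4,6,8]

so the chain groups are C_0 ≅ Z^10, C_1 ≅ Z^22, C_2 ≅ Z^12, C_3 ≅ Z^1.

∂_1: C_1 → C_0 is given by ∂[p,q] = [q] − [p].
This gives a 10×22 integer matrix of rank 9; reducing to Smith normal form yields diagonal entries (1,1,1,1,1,1,1,1,1).

Boundary ∂_2: C_2 → C_1 acts by ∂[p,q,r] = [q,r] − [p,r] + [p,q]. For instance
  ∂[2,4,5] = [4,5] − [2,5] + [2,4],
  ∂[3,4,6] = [4,6] − [3,6] + [3,4].
This gives a 22×12 integer matrix of rank 11; reducing to Smith normal form yields diagonal entries (1,1,1,1,1,1,1,1,1,1,1).

The boundary map ∂_3: C_3 → C_2 sends each 3-simplex σ to the alternating sum Σ_i (−1)^i (σ with its i-th vertex removed). For instance
  ∂[3,4,6,8] = [4,6,8] − [3,6,8] + [3,4,8] − [3,4,6].
As a 12×1 matrix over Z this has rank 1, with invariant factors (1).

Computing H_k = (kernel of ∂_k) / (image of ∂_{k+1}):

  H_0: rank C_0 − rank ∂_1 = 10 − 9 = 1, and the invariant factors of ∂_1 are all 1, so H_0 ≅ Z.
  H_1: rank ker ∂_1 − rank ∂_2 = (22 − 9) − 11 = 2, and the invariant factors of ∂_2 are all 1, so H_1 ≅ Z^2.
  H_2: rank ker ∂_2 − rank ∂_3 = (12 − 11) − 1 = 0, and the invariant factors of ∂_3 are all 1, so H_2 ≅ 0.
  H_3: rank ker ∂_3 − rank ∂_4 = (1 − 1) − 0 = 0, and there is no ∂_4, so H_3 ≅ 0.

As a check, the Euler characteristic is 10 − 22 + 12 − 1 = -1, which agrees with 1 − 2 + 0 − 0 = -1.

H_0 ≅ Z,  H_1 ≅ Z^2,  H_2 = 0,  H_3 = 0.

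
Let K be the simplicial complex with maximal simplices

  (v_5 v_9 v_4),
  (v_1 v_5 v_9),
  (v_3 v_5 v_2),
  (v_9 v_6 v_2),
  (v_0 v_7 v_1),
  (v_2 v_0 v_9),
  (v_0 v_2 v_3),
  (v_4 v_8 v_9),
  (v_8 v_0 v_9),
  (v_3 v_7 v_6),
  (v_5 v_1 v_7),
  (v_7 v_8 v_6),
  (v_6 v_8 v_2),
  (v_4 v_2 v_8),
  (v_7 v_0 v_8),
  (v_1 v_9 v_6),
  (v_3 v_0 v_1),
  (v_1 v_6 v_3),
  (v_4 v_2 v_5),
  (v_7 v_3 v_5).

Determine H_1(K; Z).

H_1 = Z × Z/2.

Take the total order v_0 < v_1 < v_2 < v_3 < v_4 < v_5 < v_6 < v_7 < v_8 < v_9 on the vertex set. Then K (dimension 2) consists of the simplices:

  0-simplices (10): [v_0], [v_1], [v_2], [v_3], [v_4], [v_5], [v_6], [v_7], [v_8], [v_9]
  1-simplices (30): (30 of them)
  2-simplices (20): (20 of them)

so the chain groups are C_0 ≅ Z^10, C_1 ≅ Z^30, C_2 ≅ Z^20.

Boundary ∂_1: C_1 → C_0 is given by ∂[p,q] = [q] − [p].
This gives a 10×30 integer matrix of rank 9; reducing to Smith normal form yields diagonal entries (1,1,1,1,1,1,1,1,1).

Boundary ∂_2: C_2 → C_1 maps a triangle to the signed sum of its edges. For instance
  ∂[v_2,v_4,v_8] = [v_4,v_8] − [v_2,v_8] + [v_2,v_4],
  ∂[v_1,v_5,v_9] = [v_5,v_9] − [v_1,v_9] + [v_1,v_5].
As a 30×20 matrix over Z this has rank 20, with invariant factors (1,1,1,1,1,1,1,1,1,1,1,1,1,1,1,1,1,1,1,2).

Reading off H_k = ker ∂_k / im ∂_{k+1}:

  H_1: rank ker ∂_1 − rank ∂_2 = (30 − 9) − 20 = 1, and ∂_2 has invariant factor 2 > 1, so H_1 ≅ Z × Z/2.

(K is a triangulation of the Klein bottle.)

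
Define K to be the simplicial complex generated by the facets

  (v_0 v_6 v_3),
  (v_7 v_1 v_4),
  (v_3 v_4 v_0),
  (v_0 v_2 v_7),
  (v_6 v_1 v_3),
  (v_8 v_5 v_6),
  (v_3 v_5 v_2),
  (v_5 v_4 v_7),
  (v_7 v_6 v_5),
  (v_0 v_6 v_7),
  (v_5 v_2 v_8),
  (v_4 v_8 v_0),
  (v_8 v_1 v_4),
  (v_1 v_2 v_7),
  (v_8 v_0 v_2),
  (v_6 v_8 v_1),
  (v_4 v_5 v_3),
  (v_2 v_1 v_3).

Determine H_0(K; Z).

Fix the vertex order v_0 < v_1 < v_2 < v_3 < v_4 < v_5 < v_6 < v_7 < v_8 and write every simplex with vertices in increasing order. Then dim K = 2 and the simplices of K are:

  0-simplices (9): [v_0], [v_1], [v_2], [v_3], [v_4], [v_5], [v_6], [v_7], [v_8]
  1-simplices (27): (27 of them)
  2-simplices (18): (18 of them)

so the chain groups are C_0 ≅ Z^9, C_1 ≅ Z^27, C_2 ≅ Z^18.

The boundary map ∂_1: C_1 → C_0 maps an edge to its endpoints' difference, ∂[p,q] = q − p.
The 9×27 boundary matrix has rank 8 and Smith normal form diag(1,1,1,1,1,1,1,1).

Boundary ∂_2: C_2 → C_1 sends each 2-simplex [p,q,r] to [q,r] − [p,r] + [p,q]. For instance
  ∂[v_1,v_4,v_8] = [v_4,v_8] − [v_1,v_8] + [v_1,v_4],
  ∂[v_5,v_6,v_8] = [v_6,v_8] − [v_5,v_8] + [v_5,v_6].
The resulting 27×18 matrix has rank 17, and its Smith normal form has invariant factors (1,1,1,1,1,1,1,1,1,1,1,1,1,1,1,1,1).

Computing H_k = (kernel of ∂_k) / (image of ∂_{k+1}):

  H_0: rank C_0 − rank ∂_1 = 9 − 8 = 1, and the invariant factors of ∂_1 are all 1, so H_0 = Z.

(K is a triangulation of the torus T^2.)

H_0 = Z.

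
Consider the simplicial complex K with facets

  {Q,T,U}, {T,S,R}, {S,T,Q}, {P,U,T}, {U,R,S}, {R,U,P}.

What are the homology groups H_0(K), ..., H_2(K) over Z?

H_0 = Z,  H_1 = Z,  H_2 = 0.

K has 6 vertices, 12 edges, 6 triangles.
rank ∂_0 = 0, rank ∂_1 = 5 ⇒ b_0 = 6 − 0 − 5 = 1; all invariant factors of ∂_1 are 1 so no torsion. So H_0 ≅ Z.
rank ∂_1 = 5, rank ∂_2 = 6 ⇒ b_1 = 12 − 5 − 6 = 1; all invariant factors of ∂_2 are 1 so no torsion. So H_1 ≅ Z.
rank ∂_2 = 6, rank ∂_3 = 0 ⇒ b_2 = 6 − 6 − 0 = 0. So H_2 ≅ 0.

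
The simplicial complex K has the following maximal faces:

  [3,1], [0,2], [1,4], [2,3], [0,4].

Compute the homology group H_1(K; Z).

H_1 ≅ Z.

Fix the vertex order 0 < 1 < 2 < 3 < 4 and write every simplex with vertices in increasing order. Then dim K = 1 and the simplices of K are:

  0-simplices (5): [0], [1], [2], [3], [4]
  1-simplices (5): [0,2], [0,4], [1,3], [1,4], [2,3]

so the chain groups are C_0 ≅ Z^5, C_1 ≅ Z^5.

The boundary map ∂_1: C_1 → C_0 maps an edge to its endpoints' difference, ∂[p,q] = q − p. For instance
  ∂[0,4] = [4] − [0].
This gives a 5×5 integer matrix of rank 4; reducing to Smith normal form yields diagonal entries (1,1,1,1).

Computing H_k = (kernel of ∂_k) / (image of ∂_{k+1}):

  H_1: rank ker ∂_1 − rank ∂_2 = (5 − 4) − 0 = 1, and there is no ∂_2, so H_1 ≅ Z.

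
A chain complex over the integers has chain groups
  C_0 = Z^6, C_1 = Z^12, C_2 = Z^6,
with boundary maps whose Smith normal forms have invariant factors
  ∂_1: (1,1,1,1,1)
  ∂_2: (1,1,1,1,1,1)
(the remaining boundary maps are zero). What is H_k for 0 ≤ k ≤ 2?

H_0: b_0 = 6 − 0 − 5 = 1; torsion from ∂_1 factors > 1: none. So H_0 = Z.
H_1: b_1 = 12 − 5 − 6 = 1; torsion from ∂_2 factors > 1: none. So H_1 = Z.
H_2: b_2 = 6 − 6 − 0 = 0; torsion from ∂_3 factors > 1: none. So H_2 = 0.

H_0 = Z,  H_1 = Z,  H_2 = 0.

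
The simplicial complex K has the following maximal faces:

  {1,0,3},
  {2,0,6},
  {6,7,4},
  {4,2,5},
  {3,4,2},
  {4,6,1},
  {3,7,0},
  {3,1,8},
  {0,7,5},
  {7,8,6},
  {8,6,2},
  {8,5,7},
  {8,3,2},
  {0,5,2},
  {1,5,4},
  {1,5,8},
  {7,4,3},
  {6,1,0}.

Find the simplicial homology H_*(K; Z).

H_0 = Z,  H_1 = Z^2,  H_2 = Z.

We work with the vertex ordering 0 < 1 < 2 < 3 < 4 < 5 < 6 < 7 < 8. The simplices of K, each written with vertices in increasing order, are:

  0-simplices (9): [0], [1], [2], [3], [4], [5], [6], [7], [8]
  1-simplices (27): (27 of them)
  2-simplices (18): [0,1,3], [0,1,6], [0,2,5], [0,2,6], [0,3,7], [0,5,7], [1,3,8], [1,4,5], [1,4,6], [1,5,8], [2,3,4], [2,3,8], [2,4,5], [2,6,8], [3,4,7], [4,6,7], [5,7,8], [6,7,8]

so the chain groups are C_0 ≅ Z^9, C_1 ≅ Z^27, C_2 ≅ Z^18.

Boundary ∂_1: C_1 → C_0 is given by ∂[p,q] = [q] − [p]. For instance
  ∂[3,4] = [4] − [3].
The 9×27 boundary matrix has rank 8 and Smith normal form diag(1,1,1,1,1,1,1,1).

Boundary ∂_2: C_2 → C_1 sends each 2-simplex [p,q,r] to [q,r] − [p,r] + [p,q]. For instance
  ∂[0,2,5] = [2,5] − [0,5] + [0,2],
  ∂[0,5,7] = [5,7] − [0,7] + [0,5].
The resulting 27×18 matrix has rank 17, and its Smith normal form has invariant factors (1,1,1,1,1,1,1,1,1,1,1,1,1,1,1,1,1).

Now H_k = ker ∂_k / im ∂_{k+1}, so:

  H_0: rank C_0 − rank ∂_1 = 9 − 8 = 1, and the invariant factors of ∂_1 are all 1, so H_0 ≅ Z.
  H_1: rank ker ∂_1 − rank ∂_2 = (27 − 8) − 17 = 2, and the invariant factors of ∂_2 are all 1, so H_1 ≅ Z^2.
  H_2: rank ker ∂_2 − rank ∂_3 = (18 − 17) − 0 = 1, and there is no ∂_3, so H_2 ≅ Z.

(K is a triangulation of the torus T^2.)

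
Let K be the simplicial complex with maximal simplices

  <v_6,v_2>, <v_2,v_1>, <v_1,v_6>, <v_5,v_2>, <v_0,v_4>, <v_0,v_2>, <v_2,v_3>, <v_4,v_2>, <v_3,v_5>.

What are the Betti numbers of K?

b_0 = 1, b_1 = 3.

Take the total order v_0 < v_1 < v_2 < v_3 < v_4 < v_5 < v_6 on the vertex set. Then K (dimension 1) consists of the simplices:

  0-simplices (7): [v_0], [v_1], [v_2], [v_3], [v_4], [v_5], [v_6]
  1-simplices (9): [v_0,v_2], [v_0,v_4], [v_1,v_2], [v_1,v_6], [v_2,v_3], [v_2,v_4], [v_2,v_5], [v_2,v_6], [v_3,v_5]

so the chain groups are C_0 ≅ Z^7, C_1 ≅ Z^9.

∂_1: C_1 → C_0 maps an edge to its endpoints' difference, ∂[p,q] = q − p.
This gives a 7×9 integer matrix of rank 6; reducing to Smith normal form yields diagonal entries (1,1,1,1,1,1).

Reading off H_k = ker ∂_k / im ∂_{k+1}:

  H_0: rank C_0 − rank ∂_1 = 7 − 6 = 1, and the invariant factors of ∂_1 are all 1, so H_0 = Z.
  H_1: rank ker ∂_1 − rank ∂_2 = (9 − 6) − 0 = 3, and there is no ∂_2, so H_1 = Z^3.

Hence the Betti numbers are b_0 = 1, b_1 = 3.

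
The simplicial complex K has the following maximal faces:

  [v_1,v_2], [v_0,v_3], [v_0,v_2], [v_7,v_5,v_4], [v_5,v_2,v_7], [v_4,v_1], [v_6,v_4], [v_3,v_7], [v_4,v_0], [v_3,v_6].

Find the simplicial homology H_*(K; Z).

H_0 = Z,  H_1 = Z^4,  H_2 = 0.

Order the vertices as v_0 < v_1 < v_2 < v_3 < v_4 < v_5 < v_6 < v_7. Listing each simplex with vertices in this order, K has dimension 2 with simplices:

  0-simplices (8): [v_0], [v_1], [v_2], [v_3], [v_4], [v_5], [v_6], [v_7]
  1-simplices (13): [v_0,v_2], [v_0,v_3], [v_0,v_4], [v_1,v_2], [v_1,v_4], [v_2,v_5], [v_2,v_7], [v_3,v_6], [v_3,v_7], [v_4,v_5], [v_4,v_6], [v_4,v_7], [v_5,v_7]
  2-simplices (2): [v_2,v_5,v_7], [v_4,v_5,v_7]

giving chain groups C_0 ≅ Z^8, C_1 ≅ Z^13, C_2 ≅ Z^2.

Boundary ∂_1: C_1 → C_0 is given by ∂[p,q] = [q] − [p]. For instance
  ∂[v_1,v_4] = [v_4] − [v_1].
The resulting 8×13 matrix has rank 7, and its Smith normal form has invariant factors (1,1,1,1,1,1,1).

Boundary ∂_2: C_2 → C_1 maps a triangle to the signed sum of its edges. For instance
  ∂[v_4,v_5,v_7] = [v_5,v_7] − [v_4,v_7] + [v_4,v_5],
  ∂[v_2,v_5,v_7] = [v_5,v_7] − [v_2,v_7] + [v_2,v_5].
The resulting 13×2 matrix has rank 2, and its Smith normal form has invariant factors (1,1).

From H_k ≅ ker(∂_k) / im(∂_{k+1}) we obtain:

  H_0: rank C_0 − rank ∂_1 = 8 − 7 = 1, and the invariant factors of ∂_1 are all 1, so H_0 = Z.
  H_1: rank ker ∂_1 − rank ∂_2 = (13 − 7) − 2 = 4, and the invariant factors of ∂_2 are all 1, so H_1 = Z^4.
  H_2: rank ker ∂_2 − rank ∂_3 = (2 − 2) − 0 = 0, and there is no ∂_3, so H_2 = 0.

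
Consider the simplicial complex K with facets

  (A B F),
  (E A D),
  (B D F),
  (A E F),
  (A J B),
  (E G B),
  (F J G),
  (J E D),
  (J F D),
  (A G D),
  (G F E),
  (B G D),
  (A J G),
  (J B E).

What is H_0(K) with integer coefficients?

H_0 = Z.

Take the total order A < B < D < E < F < G < J on the vertex set. Then K (dimension 2) consists of the simplices:

  0-simplices (7): A, B, D, E, F, G, J
  1-simplices (21): AB, AD, AE, AF, AG, AJ, BD, BE, BF, BG, BJ, DE, DF, DG, DJ, EF, EG, EJ, FG, FJ, GJ
  2-simplices (14): ABF, ABJ, ADE, ADG, AEF, AGJ, BDF, BDG, BEG, BEJ, DEJ, DFJ, EFG, FGJ

Hence C_0 ≅ Z^7, C_1 ≅ Z^21, C_2 ≅ Z^14.

Boundary ∂_1: C_1 → C_0 is given by ∂[p,q] = [q] − [p].
The 7×21 boundary matrix has rank 6 and Smith normal form diag(1,1,1,1,1,1).

The boundary map ∂_2: C_2 → C_1 acts by ∂[p,q,r] = [q,r] − [p,r] + [p,q]. For instance
  ∂ABF = BF − AF + AB,
  ∂AEF = EF − AF + AE.
The resulting 21×14 matrix has rank 13, and its Smith normal form has invariant factors (1,1,1,1,1,1,1,1,1,1,1,1,1).

Now H_k = ker ∂_k / im ∂_{k+1}, so:

  H_0: rank C_0 − rank ∂_1 = 7 − 6 = 1, and the invariant factors of ∂_1 are all 1, so H_0 ≅ Z.

(K is a triangulation of the torus T^2.)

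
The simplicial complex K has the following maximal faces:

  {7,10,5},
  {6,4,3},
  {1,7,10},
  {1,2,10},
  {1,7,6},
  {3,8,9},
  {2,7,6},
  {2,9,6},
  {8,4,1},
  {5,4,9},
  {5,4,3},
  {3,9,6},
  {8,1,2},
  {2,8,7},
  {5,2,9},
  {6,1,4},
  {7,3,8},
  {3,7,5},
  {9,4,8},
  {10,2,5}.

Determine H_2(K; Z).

H_2 = 0.

We work with the vertex ordering 1 < 2 < 3 < 4 < 5 < 6 < 7 < 8 < 9 < 10. The simplices of K, each written with vertices in increasing order, are:

  0-simplices (10): [1], [2], [3], [4], [5], [6], [7], [8], [9], [10]
  1-simplices (30): (30 of them)
  2-simplices (20): (20 of them)

Hence C_0 ≅ Z^10, C_1 ≅ Z^30, C_2 ≅ Z^20.

Boundary ∂_1: C_1 → C_0 maps an edge to its endpoints' difference, ∂[p,q] = q − p. For instance
  ∂[3,7] = [7] − [3].
The resulting 10×30 matrix has rank 9, and its Smith normal form has invariant factors (1,1,1,1,1,1,1,1,1).

The boundary map ∂_2: C_2 → C_1 acts by ∂[p,q,r] = [q,r] − [p,r] + [p,q]. For instance
  ∂[2,6,9] = [6,9] − [2,9] + [2,6],
  ∂[5,7,10] = [7,10] − [5,10] + [5,7].
The resulting 30×20 matrix has rank 20, and its Smith normal form has invariant factors (1,1,1,1,1,1,1,1,1,1,1,1,1,1,1,1,1,1,1,2).

Reading off H_k = ker ∂_k / im ∂_{k+1}:

  H_2: rank ker ∂_2 − rank ∂_3 = (20 − 20) − 0 = 0, and there is no ∂_3, so H_2 ≅ 0.

(K is a triangulation of the Klein bottle.)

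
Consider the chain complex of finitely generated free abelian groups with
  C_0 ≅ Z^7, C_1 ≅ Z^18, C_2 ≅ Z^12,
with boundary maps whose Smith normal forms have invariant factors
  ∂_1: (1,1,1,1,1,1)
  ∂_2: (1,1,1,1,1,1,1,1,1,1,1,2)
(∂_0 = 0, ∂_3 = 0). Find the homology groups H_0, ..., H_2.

H_0: b_0 = 7 − 0 − 6 = 1; torsion from ∂_1 factors > 1: none. So H_0 ≅ Z.
H_1: b_1 = 18 − 6 − 12 = 0; torsion from ∂_2 factors > 1: [2]. So H_1 ≅ Z_2.
H_2: b_2 = 12 − 12 − 0 = 0; torsion from ∂_3 factors > 1: none. So H_2 ≅ 0.

H_0 ≅ Z,  H_1 ≅ Z_2,  H_2 = 0.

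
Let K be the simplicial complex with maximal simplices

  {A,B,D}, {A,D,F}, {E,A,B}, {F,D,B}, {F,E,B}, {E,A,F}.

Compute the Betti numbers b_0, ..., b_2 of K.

We work with the vertex ordering A < B < D < E < F. The simplices of K, each written with vertices in increasing order, are:

  0-simplices (5): A, B, D, E, F
  1-simplices (9): AB, AD, AE, AF, BD, BE, BF, DF, EF
  2-simplices (6): ABD, ABE, ADF, AEF, BDF, BEF

Hence C_0 ≅ Z^5, C_1 ≅ Z^9, C_2 ≅ Z^6.

∂_1: C_1 → C_0 maps an edge to its endpoints' difference, ∂[p,q] = q − p.
This gives a 5×9 integer matrix of rank 4; reducing to Smith normal form yields diagonal entries (1,1,1,1).

Boundary ∂_2: C_2 → C_1 maps a triangle to the signed sum of its edges. For instance
  ∂ABE = BE − AE + AB,
  ∂AEF = EF − AF + AE.
As a 9×6 matrix over Z this has rank 5, with invariant factors (1,1,1,1,1).

From H_k ≅ ker(∂_k) / im(∂_{k+1}) we obtain:

  H_0: rank C_0 − rank ∂_1 = 5 − 4 = 1, and the invariant factors of ∂_1 are all 1, so H_0 = Z.
  H_1: rank ker ∂_1 − rank ∂_2 = (9 − 4) − 5 = 0, and the invariant factors of ∂_2 are all 1, so H_1 = 0.
  H_2: rank ker ∂_2 − rank ∂_3 = (6 − 5) − 0 = 1, and there is no ∂_3, so H_2 = Z.

(K is a triangulation of the 2-sphere S^2.)

Hence the Betti numbers are b_0 = 1, b_1 = 0, b_2 = 1.

b_0 = 1, b_1 = 0, b_2 = 1.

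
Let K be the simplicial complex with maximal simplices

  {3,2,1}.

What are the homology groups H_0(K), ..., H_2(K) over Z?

Take the total order 1 < 2 < 3 on the vertex set. Then K (dimension 2) consists of the simplices:

  0-simplices (3): [1], [2], [3]
  1-simplices (3): [1,2], [1,3], [2,3]
  2-simplices (1): [1,2,3]

Hence C_0 ≅ Z^3, C_1 ≅ Z^3, C_2 ≅ Z^1.

The boundary map ∂_1: C_1 → C_0 is given by ∂[p,q] = [q] − [p].
As a 3×3 matrix over Z this has rank 2, with invariant factors (1,1).

∂_2: C_2 → C_1 sends each 2-simplex [p,q,r] to [q,r] − [p,r] + [p,q]. For instance
  ∂[1,2,3] = [2,3] − [1,3] + [1,2].
The resulting 3×1 matrix has rank 1, and its Smith normal form has invariant factors (1).

Reading off H_k = ker ∂_k / im ∂_{k+1}:

  H_0: rank C_0 − rank ∂_1 = 3 − 2 = 1, and the invariant factors of ∂_1 are all 1, so H_0 = Z.
  H_1: rank ker ∂_1 − rank ∂_2 = (3 − 2) − 1 = 0, and the invariant factors of ∂_2 are all 1, so H_1 = 0.
  H_2: rank ker ∂_2 − rank ∂_3 = (1 − 1) − 0 = 0, and there is no ∂_3, so H_2 = 0.

H_0 ≅ Z,  H_1 = 0,  H_2 = 0.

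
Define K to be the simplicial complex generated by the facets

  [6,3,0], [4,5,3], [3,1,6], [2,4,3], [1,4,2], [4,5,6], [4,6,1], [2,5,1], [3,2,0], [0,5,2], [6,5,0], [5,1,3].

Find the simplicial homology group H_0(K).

H_0 = Z.

Order the vertices as 0 < 1 < 2 < 3 < 4 < 5 < 6. Listing each simplex with vertices in this order, K has dimension 2 with simplices:

  0-simplices (7): [0], [1], [2], [3], [4], [5], [6]
  1-simplices (18): [0,2], [0,3], [0,5], [0,6], [1,2], [1,3], [1,4], [1,5], [1,6], [2,3], [2,4], [2,5], [3,4], [3,5], [3,6], [4,5], [4,6], [5,6]
  2-simplices (12): [0,2,3], [0,2,5], [0,3,6], [0,5,6], [1,2,4], [1,2,5], [1,3,5], [1,3,6], [1,4,6], [2,3,4], [3,4,5], [4,5,6]

so the chain groups are C_0 ≅ Z^7, C_1 ≅ Z^18, C_2 ≅ Z^12.

∂_1: C_1 → C_0 is given by ∂[p,q] = [q] − [p]. For instance
  ∂[0,3] = [3] − [0].
As a 7×18 matrix over Z this has rank 6, with invariant factors (1,1,1,1,1,1).

Boundary ∂_2: C_2 → C_1 acts by ∂[p,q,r] = [q,r] − [p,r] + [p,q]. For instance
  ∂[3,4,5] = [4,5] − [3,5] + [3,4],
  ∂[1,2,5] = [2,5] − [1,5] + [1,2].
The 18×12 boundary matrix has rank 12 and Smith normal form diag(1,1,1,1,1,1,1,1,1,1,1,2).

Now H_k = ker ∂_k / im ∂_{k+1}, so:

  H_0: rank C_0 − rank ∂_1 = 7 − 6 = 1, and the invariant factors of ∂_1 are all 1, so H_0 ≅ Z.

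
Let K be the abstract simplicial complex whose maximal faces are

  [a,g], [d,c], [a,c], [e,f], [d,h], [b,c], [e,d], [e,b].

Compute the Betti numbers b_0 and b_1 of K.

Order the vertices as a < b < c < d < e < f < g < h. Listing each simplex with vertices in this order, K has dimension 1 with simplices:

  0-simplices (8): a, b, c, d, e, f, g, h
  1-simplices (8): ac, ag, bc, be, cd, de, dh, ef

so the chain groups are C_0 ≅ Z^8, C_1 ≅ Z^8.

Boundary ∂_1: C_1 → C_0 sends each edge [p,q] (with p < q) to q − p.
The 8×8 boundary matrix has rank 7 and Smith normal form diag(1,1,1,1,1,1,1).

Reading off H_k = ker ∂_k / im ∂_{k+1}:

  H_0: rank C_0 − rank ∂_1 = 8 − 7 = 1, and the invariant factors of ∂_1 are all 1, so H_0 ≅ Z.
  H_1: rank ker ∂_1 − rank ∂_2 = (8 − 7) − 0 = 1, and there is no ∂_2, so H_1 ≅ Z.

As a check, the Euler characteristic is 8 − 8 = 0, which agrees with 1 − 1 = 0.

Hence the Betti numbers are b_0 = 1, b_1 = 1.

b_0 = 1, b_1 = 1.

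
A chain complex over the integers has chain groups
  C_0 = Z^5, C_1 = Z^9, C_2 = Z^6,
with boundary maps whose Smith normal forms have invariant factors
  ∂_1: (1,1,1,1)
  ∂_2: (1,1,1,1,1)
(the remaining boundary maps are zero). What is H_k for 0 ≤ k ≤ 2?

H_0 = Z,  H_1 = 0,  H_2 = Z.

H_0: b_0 = 5 − 0 − 4 = 1; torsion from ∂_1 factors > 1: none. So H_0 = Z.
H_1: b_1 = 9 − 4 − 5 = 0; torsion from ∂_2 factors > 1: none. So H_1 = 0.
H_2: b_2 = 6 − 5 − 0 = 1; torsion from ∂_3 factors > 1: none. So H_2 = Z.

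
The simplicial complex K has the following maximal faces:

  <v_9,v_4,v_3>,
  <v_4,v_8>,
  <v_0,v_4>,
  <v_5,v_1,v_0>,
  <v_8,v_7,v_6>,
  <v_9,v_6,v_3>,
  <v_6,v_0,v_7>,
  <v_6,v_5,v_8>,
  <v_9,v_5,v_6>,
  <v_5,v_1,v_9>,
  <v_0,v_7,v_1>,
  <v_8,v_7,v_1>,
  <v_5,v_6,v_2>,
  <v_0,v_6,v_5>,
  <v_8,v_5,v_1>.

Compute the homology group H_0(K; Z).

We work with the vertex ordering v_0 < v_1 < v_2 < v_3 < v_4 < v_5 < v_6 < v_7 < v_8 < v_9. The simplices of K, each written with vertices in increasing order, are:

  0-simplices (10): [v_0], [v_1], [v_2], [v_3], [v_4], [v_5], [v_6], [v_7], [v_8], [v_9]
  1-simplices (23): (23 of them)
  2-simplices (13): (13 of them)

so the chain groups are C_0 ≅ Z^10, C_1 ≅ Z^23, C_2 ≅ Z^13.

The boundary map ∂_1: C_1 → C_0 sends each edge [p,q] (with p < q) to q − p. For instance
  ∂[v_5,v_9] = [v_9] − [v_5].
As a 10×23 matrix over Z this has rank 9, with invariant factors (1,1,1,1,1,1,1,1,1).

The boundary map ∂_2: C_2 → C_1 sends each 2-simplex [p,q,r] to [q,r] − [p,r] + [p,q]. For instance
  ∂[v_3,v_4,v_9] = [v_4,v_9] − [v_3,v_9] + [v_3,v_4],
  ∂[v_0,v_1,v_5] = [v_1,v_5] − [v_0,v_5] + [v_0,v_1].
This gives a 23×13 integer matrix of rank 12; reducing to Smith normal form yields diagonal entries (1,1,1,1,1,1,1,1,1,1,1,1).

From H_k ≅ ker(∂_k) / im(∂_{k+1}) we obtain:

  H_0: rank C_0 − rank ∂_1 = 10 − 9 = 1, and the invariant factors of ∂_1 are all 1, so H_0 ≅ Z.

H_0 = Z.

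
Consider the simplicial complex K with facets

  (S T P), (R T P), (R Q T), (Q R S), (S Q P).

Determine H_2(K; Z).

H_2 ≅ 0.

K has 5 vertices, 10 edges, 5 triangles.
rank ∂_2 = 5, rank ∂_3 = 0 ⇒ b_2 = 5 − 5 − 0 = 0. So H_2 ≅ 0.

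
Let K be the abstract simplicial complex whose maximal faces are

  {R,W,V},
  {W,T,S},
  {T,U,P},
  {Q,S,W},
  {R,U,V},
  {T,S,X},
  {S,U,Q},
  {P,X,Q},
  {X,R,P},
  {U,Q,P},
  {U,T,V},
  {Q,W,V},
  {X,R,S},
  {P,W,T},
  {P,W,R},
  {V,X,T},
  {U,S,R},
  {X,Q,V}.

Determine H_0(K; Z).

H_0 ≅ Z.

Order the vertices as P < Q < R < S < T < U < V < W < X. Listing each simplex with vertices in this order, K has dimension 2 with simplices:

  0-simplices (9): P, Q, R, S, T, U, V, W, X
  1-simplices (27): PQ, PR, PT, PU, PW, PX, QS, QU, QV, QW, QX, RS, RU, RV, RW, RX, ST, SU, SW, SX, TU, TV, TW, TX, UV, VW, VX
  2-simplices (18): PQU, PQX, PRW, PRX, PTU, PTW, QSU, QSW, QVW, QVX, RSU, RSX, RUV, RVW, STW, STX, TUV, TVX

so the chain groups are C_0 ≅ Z^9, C_1 ≅ Z^27, C_2 ≅ Z^18.

Boundary ∂_1: C_1 → C_0 sends each edge [p,q] (with p < q) to q − p. For instance
  ∂PT = T − P.
This gives a 9×27 integer matrix of rank 8; reducing to Smith normal form yields diagonal entries (1,1,1,1,1,1,1,1).

The boundary map ∂_2: C_2 → C_1 acts by ∂[p,q,r] = [q,r] − [p,r] + [p,q]. For instance
  ∂QSW = SW − QW + QS,
  ∂QSU = SU − QU + QS.
As a 27×18 matrix over Z this has rank 17, with invariant factors (1,1,1,1,1,1,1,1,1,1,1,1,1,1,1,1,1).

From H_k ≅ ker(∂_k) / im(∂_{k+1}) we obtain:

  H_0: rank C_0 − rank ∂_1 = 9 − 8 = 1, and the invariant factors of ∂_1 are all 1, so H_0 = Z.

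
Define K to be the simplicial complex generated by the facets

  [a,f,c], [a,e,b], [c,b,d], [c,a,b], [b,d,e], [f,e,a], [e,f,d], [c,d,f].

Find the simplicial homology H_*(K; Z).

H_0 ≅ Z,  H_1 = 0,  H_2 ≅ Z.

Fix the vertex order a < b < c < d < e < f and write every simplex with vertices in increasing order. Then dim K = 2 and the simplices of K are:

  0-simplices (6): a, b, c, d, e, f
  1-simplices (12): ab, ac, ae, af, bc, bd, be, cd, cf, de, df, ef
  2-simplices (8): abc, abe, acf, aef, bcd, bde, cdf, def

so the chain groups are C_0 ≅ Z^6, C_1 ≅ Z^12, C_2 ≅ Z^8.

Boundary ∂_1: C_1 → C_0 is given by ∂[p,q] = [q] − [p].
This gives a 6×12 integer matrix of rank 5; reducing to Smith normal form yields diagonal entries (1,1,1,1,1).

Boundary ∂_2: C_2 → C_1 maps a triangle to the signed sum of its edges. For instance
  ∂def = ef − df + de,
  ∂aef = ef − af + ae.
The resulting 12×8 matrix has rank 7, and its Smith normal form has invariant factors (1,1,1,1,1,1,1).

Now H_k = ker ∂_k / im ∂_{k+1}, so:

  H_0: rank C_0 − rank ∂_1 = 6 − 5 = 1, and the invariant factors of ∂_1 are all 1, so H_0 ≅ Z.
  H_1: rank ker ∂_1 − rank ∂_2 = (12 − 5) − 7 = 0, and the invariant factors of ∂_2 are all 1, so H_1 ≅ 0.
  H_2: rank ker ∂_2 − rank ∂_3 = (8 − 7) − 0 = 1, and there is no ∂_3, so H_2 ≅ Z.

(K is a triangulation of the 2-sphere S^2.)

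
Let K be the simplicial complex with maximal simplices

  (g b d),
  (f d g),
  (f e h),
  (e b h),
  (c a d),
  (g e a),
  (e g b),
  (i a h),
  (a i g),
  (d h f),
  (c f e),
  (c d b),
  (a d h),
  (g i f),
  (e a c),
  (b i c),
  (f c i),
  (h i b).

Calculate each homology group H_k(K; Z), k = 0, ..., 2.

H_0 = Z,  H_1 = Z^2,  H_2 = Z.

Fix the vertex order a < b < c < d < e < f < g < h < i and write every simplex with vertices in increasing order. Then dim K = 2 and the simplices of K are:

  0-simplices (9): a, b, c, d, e, f, g, h, i
  1-simplices (27): ac, ad, ae, ag, ah, ai, bc, bd, be, bg, bh, bi, cd, ce, cf, ci, df, dg, dh, ef, eg, eh, fg, fh, fi, gi, hi
  2-simplices (18): acd, ace, adh, aeg, agi, ahi, bcd, bci, bdg, beg, beh, bhi, cef, cfi, dfg, dfh, efh, fgi

giving chain groups C_0 ≅ Z^9, C_1 ≅ Z^27, C_2 ≅ Z^18.

∂_1: C_1 → C_0 sends each edge [p,q] (with p < q) to q − p.
The resulting 9×27 matrix has rank 8, and its Smith normal form has invariant factors (1,1,1,1,1,1,1,1).

∂_2: C_2 → C_1 sends each 2-simplex [p,q,r] to [q,r] − [p,r] + [p,q]. For instance
  ∂agi = gi − ai + ag,
  ∂adh = dh − ah + ad.
The 27×18 boundary matrix has rank 17 and Smith normal form diag(1,1,1,1,1,1,1,1,1,1,1,1,1,1,1,1,1).

From H_k ≅ ker(∂_k) / im(∂_{k+1}) we obtain:

  H_0: rank C_0 − rank ∂_1 = 9 − 8 = 1, and the invariant factors of ∂_1 are all 1, so H_0 ≅ Z.
  H_1: rank ker ∂_1 − rank ∂_2 = (27 − 8) − 17 = 2, and the invariant factors of ∂_2 are all 1, so H_1 ≅ Z^2.
  H_2: rank ker ∂_2 − rank ∂_3 = (18 − 17) − 0 = 1, and there is no ∂_3, so H_2 ≅ Z.

As a check, the Euler characteristic is 9 − 27 + 18 = 0, which agrees with 1 − 2 + 1 = 0.
(K is a triangulation of the torus T^2.)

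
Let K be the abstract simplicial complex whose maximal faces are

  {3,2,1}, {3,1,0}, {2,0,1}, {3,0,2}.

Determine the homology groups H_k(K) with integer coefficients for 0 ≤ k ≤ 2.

We work with the vertex ordering 0 < 1 < 2 < 3. The simplices of K, each written with vertices in increasing order, are:

  0-simplices (4): [0], [1], [2], [3]
  1-simplices (6): [0,1], [0,2], [0,3], [1,2], [1,3], [2,3]
  2-simplices (4): [0,1,2], [0,1,3], [0,2,3], [1,2,3]

so the chain groups are C_0 ≅ Z^4, C_1 ≅ Z^6, C_2 ≅ Z^4.

Boundary ∂_1: C_1 → C_0 sends each edge [p,q] (with p < q) to q − p. For instance
  ∂[1,3] = [3] − [1].
The 4×6 boundary matrix has rank 3 and Smith normal form diag(1,1,1).

The boundary map ∂_2: C_2 → C_1 maps a triangle to the signed sum of its edges. For instance
  ∂[0,1,3] = [1,3] − [0,3] + [0,1],
  ∂[0,2,3] = [2,3] − [0,3] + [0,2].
This gives a 6×4 integer matrix of rank 3; reducing to Smith normal form yields diagonal entries (1,1,1).

Computing H_k = (kernel of ∂_k) / (image of ∂_{k+1}):

  H_0: rank C_0 − rank ∂_1 = 4 − 3 = 1, and the invariant factors of ∂_1 are all 1, so H_0 = Z.
  H_1: rank ker ∂_1 − rank ∂_2 = (6 − 3) − 3 = 0, and the invariant factors of ∂_2 are all 1, so H_1 = 0.
  H_2: rank ker ∂_2 − rank ∂_3 = (4 − 3) − 0 = 1, and there is no ∂_3, so H_2 = Z.

H_0 ≅ Z,  H_1 = 0,  H_2 ≅ Z.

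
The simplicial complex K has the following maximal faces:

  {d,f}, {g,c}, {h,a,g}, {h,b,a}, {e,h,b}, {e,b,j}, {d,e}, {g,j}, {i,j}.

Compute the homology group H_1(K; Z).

Order the vertices as a < b < c < d < e < f < g < h < i < j. Listing each simplex with vertices in this order, K has dimension 2 with simplices:

  0-simplices (10): a, b, c, d, e, f, g, h, i, j
  1-simplices (14): ab, ag, ah, be, bh, bj, cg, de, df, eh, ej, gh, gj, ij
  2-simplices (4): abh, agh, beh, bej

Hence C_0 ≅ Z^10, C_1 ≅ Z^14, C_2 ≅ Z^4.

The boundary map ∂_1: C_1 → C_0 is given by ∂[p,q] = [q] − [p].
This gives a 10×14 integer matrix of rank 9; reducing to Smith normal form yields diagonal entries (1,1,1,1,1,1,1,1,1).

∂_2: C_2 → C_1 sends each 2-simplex [p,q,r] to [q,r] − [p,r] + [p,q]. For instance
  ∂bej = ej − bj + be,
  ∂beh = eh − bh + be.
This gives a 14×4 integer matrix of rank 4; reducing to Smith normal form yields diagonal entries (1,1,1,1).

From H_k ≅ ker(∂_k) / im(∂_{k+1}) we obtain:

  H_1: rank ker ∂_1 − rank ∂_2 = (14 − 9) − 4 = 1, and the invariant factors of ∂_2 are all 1, so H_1 = Z.

H_1 ≅ Z.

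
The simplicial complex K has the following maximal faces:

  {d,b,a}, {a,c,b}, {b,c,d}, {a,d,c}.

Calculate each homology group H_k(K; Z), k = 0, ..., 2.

H_0 = Z,  H_1 = 0,  H_2 = Z.

Fix the vertex order a < b < c < d and write every simplex with vertices in increasing order. Then dim K = 2 and the simplices of K are:

  0-simplices (4): a, b, c, d
  1-simplices (6): ab, ac, ad, bc, bd, cd
  2-simplices (4): abc, abd, acd, bcd

so the chain groups are C_0 ≅ Z^4, C_1 ≅ Z^6, C_2 ≅ Z^4.

Boundary ∂_1: C_1 → C_0 is given by ∂[p,q] = [q] − [p]. For instance
  ∂bd = d − b.
The resulting 4×6 matrix has rank 3, and its Smith normal form has invariant factors (1,1,1).

Boundary ∂_2: C_2 → C_1 maps a triangle to the signed sum of its edges. For instance
  ∂acd = cd − ad + ac,
  ∂abd = bd − ad + ab.
The resulting 6×4 matrix has rank 3, and its Smith normal form has invariant factors (1,1,1).

Now H_k = ker ∂_k / im ∂_{k+1}, so:

  H_0: rank C_0 − rank ∂_1 = 4 − 3 = 1, and the invariant factors of ∂_1 are all 1, so H_0 ≅ Z.
  H_1: rank ker ∂_1 − rank ∂_2 = (6 − 3) − 3 = 0, and the invariant factors of ∂_2 are all 1, so H_1 ≅ 0.
  H_2: rank ker ∂_2 − rank ∂_3 = (4 − 3) − 0 = 1, and there is no ∂_3, so H_2 ≅ Z.

As a check, the Euler characteristic is 4 − 6 + 4 = 2, which agrees with 1 − 0 + 1 = 2.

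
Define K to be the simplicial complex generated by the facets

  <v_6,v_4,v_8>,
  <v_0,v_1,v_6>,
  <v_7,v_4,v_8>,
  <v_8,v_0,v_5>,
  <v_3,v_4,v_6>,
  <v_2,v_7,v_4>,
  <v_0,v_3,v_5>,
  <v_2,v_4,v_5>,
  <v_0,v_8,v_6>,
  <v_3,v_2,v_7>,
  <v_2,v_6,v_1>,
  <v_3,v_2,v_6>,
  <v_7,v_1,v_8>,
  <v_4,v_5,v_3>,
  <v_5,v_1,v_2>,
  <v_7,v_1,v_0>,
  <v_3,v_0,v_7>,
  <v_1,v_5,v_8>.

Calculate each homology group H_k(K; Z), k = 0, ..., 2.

H_0 ≅ Z,  H_1 ≅ Z ⊕ Z_2,  H_2 = 0.

We work with the vertex ordering v_0 < v_1 < v_2 < v_3 < v_4 < v_5 < v_6 < v_7 < v_8. The simplices of K, each written with vertices in increasing order, are:

  0-simplices (9): [v_0], [v_1], [v_2], [v_3], [v_4], [v_5], [v_6], [v_7], [v_8]
  1-simplices (27): (27 of them)
  2-simplices (18): (18 of them)

so the chain groups are C_0 ≅ Z^9, C_1 ≅ Z^27, C_2 ≅ Z^18.

Boundary ∂_1: C_1 → C_0 maps an edge to its endpoints' difference, ∂[p,q] = q − p. For instance
  ∂[v_4,v_7] = [v_7] − [v_4].
The resulting 9×27 matrix has rank 8, and its Smith normal form has invariant factors (1,1,1,1,1,1,1,1).

∂_2: C_2 → C_1 acts by ∂[p,q,r] = [q,r] − [p,r] + [p,q]. For instance
  ∂[v_2,v_3,v_6] = [v_3,v_6] − [v_2,v_6] + [v_2,v_3],
  ∂[v_0,v_1,v_6] = [v_1,v_6] − [v_0,v_6] + [v_0,v_1].
This gives a 27×18 integer matrix of rank 18; reducing to Smith normal form yields diagonal entries (1,1,1,1,1,1,1,1,1,1,1,1,1,1,1,1,1,2).

Reading off H_k = ker ∂_k / im ∂_{k+1}:

  H_0: rank C_0 − rank ∂_1 = 9 − 8 = 1, and the invariant factors of ∂_1 are all 1, so H_0 = Z.
  H_1: rank ker ∂_1 − rank ∂_2 = (27 − 8) − 18 = 1, and ∂_2 has invariant factor 2 > 1, so H_1 = Z ⊕ Z_2.
  H_2: rank ker ∂_2 − rank ∂_3 = (18 − 18) − 0 = 0, and there is no ∂_3, so H_2 = 0.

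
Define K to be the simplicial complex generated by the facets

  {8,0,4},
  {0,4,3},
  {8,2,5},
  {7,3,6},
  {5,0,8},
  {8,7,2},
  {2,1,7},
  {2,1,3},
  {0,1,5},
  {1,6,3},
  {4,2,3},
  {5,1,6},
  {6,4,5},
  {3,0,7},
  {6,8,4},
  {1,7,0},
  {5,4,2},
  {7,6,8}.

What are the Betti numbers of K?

Fix the vertex order 0 < 1 < 2 < 3 < 4 < 5 < 6 < 7 < 8 and write every simplex with vertices in increasing order. Then dim K = 2 and the simplices of K are:

  0-simplices (9): [0], [1], [2], [3], [4], [5], [6], [7], [8]
  1-simplices (27): (27 of them)
  2-simplices (18): [0,1,5], [0,1,7], [0,3,4], [0,3,7], [0,4,8], [0,5,8], [1,2,3], [1,2,7], [1,3,6], [1,5,6], [2,3,4], [2,4,5], [2,5,8], [2,7,8], [3,6,7], [4,5,6], [4,6,8], [6,7,8]

giving chain groups C_0 ≅ Z^9, C_1 ≅ Z^27, C_2 ≅ Z^18.

∂_1: C_1 → C_0 sends each edge [p,q] (with p < q) to q − p. For instance
  ∂[2,7] = [7] − [2].
This gives a 9×27 integer matrix of rank 8; reducing to Smith normal form yields diagonal entries (1,1,1,1,1,1,1,1).

The boundary map ∂_2: C_2 → C_1 sends each 2-simplex [p,q,r] to [q,r] − [p,r] + [p,q]. For instance
  ∂[0,5,8] = [5,8] − [0,8] + [0,5],
  ∂[1,5,6] = [5,6] − [1,6] + [1,5].
This gives a 27×18 integer matrix of rank 18; reducing to Smith normal form yields diagonal entries (1,1,1,1,1,1,1,1,1,1,1,1,1,1,1,1,1,2).

From H_k ≅ ker(∂_k) / im(∂_{k+1}) we obtain:

  H_0: rank C_0 − rank ∂_1 = 9 − 8 = 1, and the invariant factors of ∂_1 are all 1, so H_0 = Z.
  H_1: rank ker ∂_1 − rank ∂_2 = (27 − 8) − 18 = 1, and ∂_2 has invariant factor 2 > 1, so H_1 = Z ⊕ Z/2.
  H_2: rank ker ∂_2 − rank ∂_3 = (18 − 18) − 0 = 0, and there is no ∂_3, so H_2 = 0.

As a check, the Euler characteristic is 9 − 27 + 18 = 0, which agrees with 1 − 1 + 0 = 0.

Hence the Betti numbers are b_0 = 1, b_1 = 1, b_2 = 0.

b_0 = 1, b_1 = 1, b_2 = 0.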